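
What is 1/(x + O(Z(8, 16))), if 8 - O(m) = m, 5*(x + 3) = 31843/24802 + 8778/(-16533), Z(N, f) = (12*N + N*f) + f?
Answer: -62129010/14590961339 ≈ -0.0042580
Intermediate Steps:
Z(N, f) = f + 12*N + N*f
x = -177031019/62129010 (x = -3 + (31843/24802 + 8778/(-16533))/5 = -3 + (31843*(1/24802) + 8778*(-1/16533))/5 = -3 + (31843/24802 - 266/501)/5 = -3 + (⅕)*(9356011/12425802) = -3 + 9356011/62129010 = -177031019/62129010 ≈ -2.8494)
O(m) = 8 - m
1/(x + O(Z(8, 16))) = 1/(-177031019/62129010 + (8 - (16 + 12*8 + 8*16))) = 1/(-177031019/62129010 + (8 - (16 + 96 + 128))) = 1/(-177031019/62129010 + (8 - 1*240)) = 1/(-177031019/62129010 + (8 - 240)) = 1/(-177031019/62129010 - 232) = 1/(-14590961339/62129010) = -62129010/14590961339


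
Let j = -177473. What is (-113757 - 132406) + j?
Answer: -423636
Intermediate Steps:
(-113757 - 132406) + j = (-113757 - 132406) - 177473 = -246163 - 177473 = -423636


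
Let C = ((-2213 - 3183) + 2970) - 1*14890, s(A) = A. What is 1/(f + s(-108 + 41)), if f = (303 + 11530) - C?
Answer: 1/29082 ≈ 3.4386e-5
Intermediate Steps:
C = -17316 (C = (-5396 + 2970) - 14890 = -2426 - 14890 = -17316)
f = 29149 (f = (303 + 11530) - 1*(-17316) = 11833 + 17316 = 29149)
1/(f + s(-108 + 41)) = 1/(29149 + (-108 + 41)) = 1/(29149 - 67) = 1/29082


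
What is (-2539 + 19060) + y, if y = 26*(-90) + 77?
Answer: 14258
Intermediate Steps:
y = -2263 (y = -2340 + 77 = -2263)
(-2539 + 19060) + y = (-2539 + 19060) - 2263 = 16521 - 2263 = 14258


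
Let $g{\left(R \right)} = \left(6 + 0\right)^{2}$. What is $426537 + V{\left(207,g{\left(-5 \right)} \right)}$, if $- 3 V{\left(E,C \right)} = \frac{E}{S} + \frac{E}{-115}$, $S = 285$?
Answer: $\frac{40521049}{95} \approx 4.2654 \cdot 10^{5}$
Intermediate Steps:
$g{\left(R \right)} = 36$ ($g{\left(R \right)} = 6^{2} = 36$)
$V{\left(E,C \right)} = \frac{34 E}{19665}$ ($V{\left(E,C \right)} = - \frac{\frac{E}{285} + \frac{E}{-115}}{3} = - \frac{E \frac{1}{285} + E \left(- \frac{1}{115}\right)}{3} = - \frac{\frac{E}{285} - \frac{E}{115}}{3} = - \frac{\left(- \frac{34}{6555}\right) E}{3} = \frac{34 E}{19665}$)
$426537 + V{\left(207,g{\left(-5 \right)} \right)} = 426537 + \frac{34}{19665} \cdot 207 = 426537 + \frac{34}{95} = \frac{40521049}{95}$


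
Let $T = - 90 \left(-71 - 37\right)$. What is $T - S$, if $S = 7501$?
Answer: $2219$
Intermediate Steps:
$T = 9720$ ($T = \left(-90\right) \left(-108\right) = 9720$)
$T - S = 9720 - 7501 = 2219$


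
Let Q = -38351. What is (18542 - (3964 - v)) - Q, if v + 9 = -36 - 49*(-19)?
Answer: 53815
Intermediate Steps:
v = 886 (v = -9 + (-36 - 49*(-19)) = -9 + (-36 + 931) = -9 + 895 = 886)
(18542 - (3964 - v)) - Q = (18542 - (3964 - 1*886)) - 1*(-38351) = (18542 - (3964 - 886)) + 38351 = (18542 - 1*3078) + 38351 = (18542 - 3078) + 38351 = 15464 + 38351 = 53815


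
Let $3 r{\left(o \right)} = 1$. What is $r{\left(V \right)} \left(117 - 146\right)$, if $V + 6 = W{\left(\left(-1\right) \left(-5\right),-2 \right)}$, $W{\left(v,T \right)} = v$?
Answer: $- \frac{29}{3} \approx -9.6667$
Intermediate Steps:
$V = -1$ ($V = -6 - -5 = -6 + 5 = -1$)
$r{\left(o \right)} = \frac{1}{3}$ ($r{\left(o \right)} = \frac{1}{3} \cdot 1 = \frac{1}{3}$)
$r{\left(V \right)} \left(117 - 146\right) = \frac{117 - 146}{3} = \frac{1}{3} \left(-29\right) = - \frac{29}{3}$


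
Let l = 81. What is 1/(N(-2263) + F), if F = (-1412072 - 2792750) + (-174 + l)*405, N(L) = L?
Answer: -1/4244750 ≈ -2.3559e-7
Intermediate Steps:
F = -4242487 (F = (-1412072 - 2792750) + (-174 + 81)*405 = -4204822 - 93*405 = -4204822 - 37665 = -4242487)
1/(N(-2263) + F) = 1/(-2263 - 4242487) = 1/(-4244750) = -1/4244750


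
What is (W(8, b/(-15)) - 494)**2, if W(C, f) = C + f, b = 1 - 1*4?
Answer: 5900041/25 ≈ 2.3600e+5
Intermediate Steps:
b = -3 (b = 1 - 4 = -3)
(W(8, b/(-15)) - 494)**2 = ((8 - 3/(-15)) - 494)**2 = ((8 - 3*(-1/15)) - 494)**2 = ((8 + 1/5) - 494)**2 = (41/5 - 494)**2 = (-2429/5)**2 = 5900041/25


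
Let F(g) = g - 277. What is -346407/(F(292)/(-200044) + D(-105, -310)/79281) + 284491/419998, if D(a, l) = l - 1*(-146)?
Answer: 2307429990042966595325/14278433027138 ≈ 1.6160e+8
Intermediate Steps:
D(a, l) = 146 + l (D(a, l) = l + 146 = 146 + l)
F(g) = -277 + g
-346407/(F(292)/(-200044) + D(-105, -310)/79281) + 284491/419998 = -346407/((-277 + 292)/(-200044) + (146 - 310)/79281) + 284491/419998 = -346407/(15*(-1/200044) - 164*1/79281) + 284491*(1/419998) = -346407/(-15/200044 - 164/79281) + 284491/419998 = -346407/(-33996431/15859688364) + 284491/419998 = -346407*(-15859688364/33996431) + 284491/419998 = 5493907067108148/33996431 + 284491/419998 = 2307429990042966595325/14278433027138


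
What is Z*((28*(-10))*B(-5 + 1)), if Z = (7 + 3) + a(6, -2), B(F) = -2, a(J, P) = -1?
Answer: 5040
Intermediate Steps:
Z = 9 (Z = (7 + 3) - 1 = 10 - 1 = 9)
Z*((28*(-10))*B(-5 + 1)) = 9*((28*(-10))*(-2)) = 9*(-280*(-2)) = 9*560 = 5040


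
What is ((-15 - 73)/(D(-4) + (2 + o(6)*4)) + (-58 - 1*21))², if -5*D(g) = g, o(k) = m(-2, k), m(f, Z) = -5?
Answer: 10093329/1849 ≈ 5458.8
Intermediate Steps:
o(k) = -5
D(g) = -g/5
((-15 - 73)/(D(-4) + (2 + o(6)*4)) + (-58 - 1*21))² = ((-15 - 73)/(-⅕*(-4) + (2 - 5*4)) + (-58 - 1*21))² = (-88/(⅘ + (2 - 20)) + (-58 - 21))² = (-88/(⅘ - 18) - 79)² = (-88/(-86/5) - 79)² = (-88*(-5/86) - 79)² = (220/43 - 79)² = (-3177/43)² = 10093329/1849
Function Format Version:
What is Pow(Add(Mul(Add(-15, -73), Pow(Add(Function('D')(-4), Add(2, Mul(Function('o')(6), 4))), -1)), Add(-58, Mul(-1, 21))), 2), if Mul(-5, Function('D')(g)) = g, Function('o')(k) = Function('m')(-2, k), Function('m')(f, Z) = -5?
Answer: Rational(10093329, 1849) ≈ 5458.8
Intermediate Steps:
Function('o')(k) = -5
Function('D')(g) = Mul(Rational(-1, 5), g)
Pow(Add(Mul(Add(-15, -73), Pow(Add(Function('D')(-4), Add(2, Mul(Function('o')(6), 4))), -1)), Add(-58, Mul(-1, 21))), 2) = Pow(Add(Mul(Add(-15, -73), Pow(Add(Mul(Rational(-1, 5), -4), Add(2, Mul(-5, 4))), -1)), Add(-58, Mul(-1, 21))), 2) = Pow(Add(Mul(-88, Pow(Add(Rational(4, 5), Add(2, -20)), -1)), Add(-58, -21)), 2) = Pow(Add(Mul(-88, Pow(Add(Rational(4, 5), -18), -1)), -79), 2) = Pow(Add(Mul(-88, Pow(Rational(-86, 5), -1)), -79), 2) = Pow(Add(Mul(-88, Rational(-5, 86)), -79), 2) = Pow(Add(Rational(220, 43), -79), 2) = Pow(Rational(-3177, 43), 2) = Rational(10093329, 1849)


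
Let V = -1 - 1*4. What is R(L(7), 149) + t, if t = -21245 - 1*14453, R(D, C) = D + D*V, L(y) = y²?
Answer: -35894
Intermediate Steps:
V = -5 (V = -1 - 4 = -5)
R(D, C) = -4*D (R(D, C) = D + D*(-5) = D - 5*D = -4*D)
t = -35698 (t = -21245 - 14453 = -35698)
R(L(7), 149) + t = -4*7² - 35698 = -4*49 - 35698 = -196 - 35698 = -35894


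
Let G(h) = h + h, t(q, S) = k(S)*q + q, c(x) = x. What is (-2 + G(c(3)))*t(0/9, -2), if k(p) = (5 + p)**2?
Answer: 0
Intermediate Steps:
t(q, S) = q + q*(5 + S)**2 (t(q, S) = (5 + S)**2*q + q = q*(5 + S)**2 + q = q + q*(5 + S)**2)
G(h) = 2*h
(-2 + G(c(3)))*t(0/9, -2) = (-2 + 2*3)*((0/9)*(1 + (5 - 2)**2)) = (-2 + 6)*((0*(1/9))*(1 + 3**2)) = 4*(0*(1 + 9)) = 4*(0*10) = 4*0 = 0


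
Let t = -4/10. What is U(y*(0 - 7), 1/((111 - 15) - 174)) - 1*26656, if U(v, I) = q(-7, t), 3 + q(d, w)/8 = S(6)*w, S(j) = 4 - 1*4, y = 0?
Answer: -26680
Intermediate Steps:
t = -⅖ (t = -4*⅒ = -⅖ ≈ -0.40000)
S(j) = 0 (S(j) = 4 - 4 = 0)
q(d, w) = -24 (q(d, w) = -24 + 8*(0*w) = -24 + 8*0 = -24 + 0 = -24)
U(v, I) = -24
U(y*(0 - 7), 1/((111 - 15) - 174)) - 1*26656 = -24 - 1*26656 = -24 - 26656 = -26680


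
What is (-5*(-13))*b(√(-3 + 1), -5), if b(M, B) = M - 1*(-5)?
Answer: 325 + 65*I*√2 ≈ 325.0 + 91.924*I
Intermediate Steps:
b(M, B) = 5 + M (b(M, B) = M + 5 = 5 + M)
(-5*(-13))*b(√(-3 + 1), -5) = (-5*(-13))*(5 + √(-3 + 1)) = 65*(5 + √(-2)) = 65*(5 + I*√2) = 325 + 65*I*√2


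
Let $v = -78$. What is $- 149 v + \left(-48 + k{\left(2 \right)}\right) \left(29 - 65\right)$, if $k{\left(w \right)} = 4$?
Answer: $13206$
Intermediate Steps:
$- 149 v + \left(-48 + k{\left(2 \right)}\right) \left(29 - 65\right) = \left(-149\right) \left(-78\right) + \left(-48 + 4\right) \left(29 - 65\right) = 11622 - -1584 = 11622 + 1584 = 13206$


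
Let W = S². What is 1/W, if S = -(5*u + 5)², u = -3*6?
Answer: 1/52200625 ≈ 1.9157e-8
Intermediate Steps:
u = -18
S = -7225 (S = -(5*(-18) + 5)² = -(-90 + 5)² = -1*(-85)² = -1*7225 = -7225)
W = 52200625 (W = (-7225)² = 52200625)
1/W = 1/52200625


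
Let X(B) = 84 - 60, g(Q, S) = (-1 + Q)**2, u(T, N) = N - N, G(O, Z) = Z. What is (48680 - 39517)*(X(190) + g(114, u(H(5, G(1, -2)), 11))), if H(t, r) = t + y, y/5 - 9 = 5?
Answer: 117222259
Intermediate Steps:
y = 70 (y = 45 + 5*5 = 45 + 25 = 70)
H(t, r) = 70 + t (H(t, r) = t + 70 = 70 + t)
u(T, N) = 0
X(B) = 24
(48680 - 39517)*(X(190) + g(114, u(H(5, G(1, -2)), 11))) = (48680 - 39517)*(24 + (-1 + 114)**2) = 9163*(24 + 113**2) = 9163*(24 + 12769) = 9163*12793 = 117222259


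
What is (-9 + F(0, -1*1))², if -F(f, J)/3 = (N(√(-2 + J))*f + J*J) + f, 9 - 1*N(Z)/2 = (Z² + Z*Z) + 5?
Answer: 144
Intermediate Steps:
N(Z) = 8 - 4*Z² (N(Z) = 18 - 2*((Z² + Z*Z) + 5) = 18 - 2*((Z² + Z²) + 5) = 18 - 2*(2*Z² + 5) = 18 - 2*(5 + 2*Z²) = 18 + (-10 - 4*Z²) = 8 - 4*Z²)
F(f, J) = -3*f - 3*J² - 3*f*(16 - 4*J) (F(f, J) = -3*(((8 - (-8 + 4*J))*f + J*J) + f) = -3*(((8 - 4*(-2 + J))*f + J²) + f) = -3*(((8 + (8 - 4*J))*f + J²) + f) = -3*(((16 - 4*J)*f + J²) + f) = -3*((f*(16 - 4*J) + J²) + f) = -3*((J² + f*(16 - 4*J)) + f) = -3*(f + J² + f*(16 - 4*J)) = -3*f - 3*J² - 3*f*(16 - 4*J))
(-9 + F(0, -1*1))² = (-9 + (-3*0 - 3*(-1*1)² + 12*0*(-4 - 1*1)))² = (-9 + (0 - 3*(-1)² + 12*0*(-4 - 1)))² = (-9 + (0 - 3*1 + 12*0*(-5)))² = (-9 + (0 - 3 + 0))² = (-9 - 3)² = (-12)² = 144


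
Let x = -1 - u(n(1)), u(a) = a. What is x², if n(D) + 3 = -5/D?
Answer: 49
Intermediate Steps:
n(D) = -3 - 5/D
x = 7 (x = -1 - (-3 - 5/1) = -1 - (-3 - 5*1) = -1 - (-3 - 5) = -1 - 1*(-8) = -1 + 8 = 7)
x² = 7² = 49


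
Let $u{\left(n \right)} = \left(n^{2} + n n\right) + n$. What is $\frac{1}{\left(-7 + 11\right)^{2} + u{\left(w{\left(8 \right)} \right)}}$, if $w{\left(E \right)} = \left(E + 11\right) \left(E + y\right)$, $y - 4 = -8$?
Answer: $\frac{1}{11644} \approx 8.5881 \cdot 10^{-5}$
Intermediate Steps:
$y = -4$ ($y = 4 - 8 = -4$)
$w{\left(E \right)} = \left(-4 + E\right) \left(11 + E\right)$ ($w{\left(E \right)} = \left(E + 11\right) \left(E - 4\right) = \left(11 + E\right) \left(-4 + E\right) = \left(-4 + E\right) \left(11 + E\right)$)
$u{\left(n \right)} = n + 2 n^{2}$ ($u{\left(n \right)} = \left(n^{2} + n^{2}\right) + n = 2 n^{2} + n = n + 2 n^{2}$)
$\frac{1}{\left(-7 + 11\right)^{2} + u{\left(w{\left(8 \right)} \right)}} = \frac{1}{\left(-7 + 11\right)^{2} + \left(-44 + 8^{2} + 7 \cdot 8\right) \left(1 + 2 \left(-44 + 8^{2} + 7 \cdot 8\right)\right)} = \frac{1}{4^{2} + \left(-44 + 64 + 56\right) \left(1 + 2 \left(-44 + 64 + 56\right)\right)} = \frac{1}{16 + 76 \left(1 + 2 \cdot 76\right)} = \frac{1}{16 + 76 \left(1 + 152\right)} = \frac{1}{16 + 76 \cdot 153} = \frac{1}{16 + 11628} = \frac{1}{11644}$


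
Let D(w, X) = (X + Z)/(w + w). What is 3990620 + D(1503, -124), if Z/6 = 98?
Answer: 5997902092/1503 ≈ 3.9906e+6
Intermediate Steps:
Z = 588 (Z = 6*98 = 588)
D(w, X) = (588 + X)/(2*w) (D(w, X) = (X + 588)/(w + w) = (588 + X)/((2*w)) = (588 + X)*(1/(2*w)) = (588 + X)/(2*w))
3990620 + D(1503, -124) = 3990620 + (½)*(588 - 124)/1503 = 3990620 + (½)*(1/1503)*464 = 3990620 + 232/1503 = 5997902092/1503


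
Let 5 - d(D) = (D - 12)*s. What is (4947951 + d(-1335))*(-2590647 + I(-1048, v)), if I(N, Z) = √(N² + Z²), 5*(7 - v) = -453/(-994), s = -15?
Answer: -12766063344897 + 4927751*√27130276303169/4970 ≈ -1.2761e+13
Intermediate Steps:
v = 34337/4970 (v = 7 - (-453)/(5*(-994)) = 7 - (-453)*(-1)/(5*994) = 7 - ⅕*453/994 = 7 - 453/4970 = 34337/4970 ≈ 6.9089)
d(D) = -175 + 15*D (d(D) = 5 - (D - 12)*(-15) = 5 - (-12 + D)*(-15) = 5 - (180 - 15*D) = 5 + (-180 + 15*D) = -175 + 15*D)
(4947951 + d(-1335))*(-2590647 + I(-1048, v)) = (4947951 + (-175 + 15*(-1335)))*(-2590647 + √((-1048)² + (34337/4970)²)) = (4947951 + (-175 - 20025))*(-2590647 + √(1098304 + 1179029569/24700900)) = (4947951 - 20200)*(-2590647 + √(27130276303169/24700900)) = 4927751*(-2590647 + √27130276303169/4970) = -12766063344897 + 4927751*√27130276303169/4970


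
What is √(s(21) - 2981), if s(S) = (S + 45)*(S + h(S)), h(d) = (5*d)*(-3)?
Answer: 11*I*√185 ≈ 149.62*I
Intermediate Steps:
h(d) = -15*d
s(S) = -14*S*(45 + S) (s(S) = (S + 45)*(S - 15*S) = (45 + S)*(-14*S) = -14*S*(45 + S))
√(s(21) - 2981) = √(14*21*(-45 - 1*21) - 2981) = √(14*21*(-45 - 21) - 2981) = √(14*21*(-66) - 2981) = √(-19404 - 2981) = √(-22385) = 11*I*√185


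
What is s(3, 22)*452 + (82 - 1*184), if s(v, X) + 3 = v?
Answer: -102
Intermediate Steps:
s(v, X) = -3 + v
s(3, 22)*452 + (82 - 1*184) = (-3 + 3)*452 + (82 - 1*184) = 0*452 + (82 - 184) = 0 - 102 = -102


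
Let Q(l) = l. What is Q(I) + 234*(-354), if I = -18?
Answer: -82854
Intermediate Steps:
Q(I) + 234*(-354) = -18 + 234*(-354) = -18 - 82836 = -82854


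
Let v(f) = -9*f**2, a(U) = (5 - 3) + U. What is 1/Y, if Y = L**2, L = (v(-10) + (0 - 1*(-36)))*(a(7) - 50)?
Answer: 1/1254859776 ≈ 7.9690e-10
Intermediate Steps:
a(U) = 2 + U
L = 35424 (L = (-9*(-10)**2 + (0 - 1*(-36)))*((2 + 7) - 50) = (-9*100 + (0 + 36))*(9 - 50) = (-900 + 36)*(-41) = -864*(-41) = 35424)
Y = 1254859776 (Y = 35424**2 = 1254859776)
1/Y = 1/1254859776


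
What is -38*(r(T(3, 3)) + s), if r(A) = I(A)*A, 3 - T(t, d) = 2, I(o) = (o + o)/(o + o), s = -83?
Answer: 3116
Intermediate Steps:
I(o) = 1 (I(o) = (2*o)/((2*o)) = (2*o)*(1/(2*o)) = 1)
T(t, d) = 1 (T(t, d) = 3 - 1*2 = 3 - 2 = 1)
r(A) = A (r(A) = 1*A = A)
-38*(r(T(3, 3)) + s) = -38*(1 - 83) = -38*(-82) = 3116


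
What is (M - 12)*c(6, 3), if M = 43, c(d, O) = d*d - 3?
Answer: 1023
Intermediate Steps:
c(d, O) = -3 + d**2 (c(d, O) = d**2 - 3 = -3 + d**2)
(M - 12)*c(6, 3) = (43 - 12)*(-3 + 6**2) = 31*(-3 + 36) = 31*33 = 1023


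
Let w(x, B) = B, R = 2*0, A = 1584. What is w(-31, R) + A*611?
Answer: 967824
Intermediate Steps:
R = 0
w(-31, R) + A*611 = 0 + 1584*611 = 0 + 967824 = 967824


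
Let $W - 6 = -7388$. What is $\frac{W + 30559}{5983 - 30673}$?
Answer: $- \frac{23177}{24690} \approx -0.93872$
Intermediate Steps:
$W = -7382$ ($W = 6 - 7388 = -7382$)
$\frac{W + 30559}{5983 - 30673} = \frac{-7382 + 30559}{5983 - 30673} = \frac{23177}{-24690} = 23177 \left(- \frac{1}{24690}\right) = - \frac{23177}{24690}$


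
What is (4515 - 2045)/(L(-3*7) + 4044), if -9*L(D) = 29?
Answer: 22230/36367 ≈ 0.61127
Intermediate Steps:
L(D) = -29/9 (L(D) = -⅑*29 = -29/9)
(4515 - 2045)/(L(-3*7) + 4044) = (4515 - 2045)/(-29/9 + 4044) = 2470/(36367/9) = 2470*(9/36367) = 22230/36367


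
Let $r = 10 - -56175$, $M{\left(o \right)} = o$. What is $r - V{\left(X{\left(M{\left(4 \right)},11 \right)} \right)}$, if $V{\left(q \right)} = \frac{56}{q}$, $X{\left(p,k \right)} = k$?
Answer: $\frac{617979}{11} \approx 56180.0$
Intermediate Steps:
$r = 56185$ ($r = 10 + 56175 = 56185$)
$r - V{\left(X{\left(M{\left(4 \right)},11 \right)} \right)} = 56185 - \frac{56}{11} = \frac{617979}{11}$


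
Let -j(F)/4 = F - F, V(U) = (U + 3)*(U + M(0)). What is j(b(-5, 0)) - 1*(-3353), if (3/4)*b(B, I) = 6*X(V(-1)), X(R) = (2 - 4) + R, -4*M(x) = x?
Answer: 3353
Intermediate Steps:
M(x) = -x/4
V(U) = U*(3 + U) (V(U) = (U + 3)*(U - ¼*0) = (3 + U)*(U + 0) = (3 + U)*U = U*(3 + U))
X(R) = -2 + R
b(B, I) = -32 (b(B, I) = 4*(6*(-2 - (3 - 1)))/3 = 4*(6*(-2 - 1*2))/3 = 4*(6*(-2 - 2))/3 = 4*(6*(-4))/3 = (4/3)*(-24) = -32)
j(F) = 0 (j(F) = -4*(F - F) = -4*0 = 0)
j(b(-5, 0)) - 1*(-3353) = 0 - 1*(-3353) = 0 + 3353 = 3353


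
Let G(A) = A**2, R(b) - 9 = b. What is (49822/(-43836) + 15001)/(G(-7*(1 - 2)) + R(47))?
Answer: 328767007/2301390 ≈ 142.86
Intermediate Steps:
R(b) = 9 + b
(49822/(-43836) + 15001)/(G(-7*(1 - 2)) + R(47)) = (49822/(-43836) + 15001)/((-7*(1 - 2))**2 + (9 + 47)) = (49822*(-1/43836) + 15001)/((-7*(-1))**2 + 56) = (-24911/21918 + 15001)/(7**2 + 56) = 328767007/(21918*(49 + 56)) = (328767007/21918)/105 = (328767007/21918)*(1/105) = 328767007/2301390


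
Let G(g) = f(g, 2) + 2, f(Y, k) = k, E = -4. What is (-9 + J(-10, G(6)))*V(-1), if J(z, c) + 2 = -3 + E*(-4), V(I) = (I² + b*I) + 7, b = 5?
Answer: 6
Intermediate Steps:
V(I) = 7 + I² + 5*I (V(I) = (I² + 5*I) + 7 = 7 + I² + 5*I)
G(g) = 4 (G(g) = 2 + 2 = 4)
J(z, c) = 11 (J(z, c) = -2 + (-3 - 4*(-4)) = -2 + (-3 + 16) = -2 + 13 = 11)
(-9 + J(-10, G(6)))*V(-1) = (-9 + 11)*(7 + (-1)² + 5*(-1)) = 2*(7 + 1 - 5) = 2*3 = 6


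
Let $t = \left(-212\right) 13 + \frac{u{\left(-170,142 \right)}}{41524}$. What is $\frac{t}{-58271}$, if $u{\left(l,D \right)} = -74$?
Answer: $\frac{57220109}{1209822502} \approx 0.047296$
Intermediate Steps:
$t = - \frac{57220109}{20762}$ ($t = \left(-212\right) 13 - \frac{74}{41524} = -2756 - \frac{37}{20762} = - \frac{57220109}{20762} \approx -2756.0$)
$\frac{t}{-58271} = - \frac{57220109}{20762 \left(-58271\right)} = \left(- \frac{57220109}{20762}\right) \left(- \frac{1}{58271}\right) = \frac{57220109}{1209822502}$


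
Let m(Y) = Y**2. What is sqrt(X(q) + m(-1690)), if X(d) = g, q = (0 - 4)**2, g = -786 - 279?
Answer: sqrt(2855035) ≈ 1689.7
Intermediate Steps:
g = -1065
q = 16 (q = (-4)**2 = 16)
X(d) = -1065
sqrt(X(q) + m(-1690)) = sqrt(-1065 + (-1690)**2) = sqrt(-1065 + 2856100) = sqrt(2855035)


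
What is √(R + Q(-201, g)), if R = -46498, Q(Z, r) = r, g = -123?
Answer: I*√46621 ≈ 215.92*I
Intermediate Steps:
√(R + Q(-201, g)) = √(-46498 - 123) = √(-46621) = I*√46621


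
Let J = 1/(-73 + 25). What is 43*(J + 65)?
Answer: 134117/48 ≈ 2794.1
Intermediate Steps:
J = -1/48 (J = 1/(-48) = -1/48 ≈ -0.020833)
43*(J + 65) = 43*(-1/48 + 65) = 43*(3119/48) = 134117/48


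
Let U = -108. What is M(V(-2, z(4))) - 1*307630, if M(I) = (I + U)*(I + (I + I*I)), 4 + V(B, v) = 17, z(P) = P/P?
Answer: -326155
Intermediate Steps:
z(P) = 1
V(B, v) = 13 (V(B, v) = -4 + 17 = 13)
M(I) = (-108 + I)*(I² + 2*I) (M(I) = (I - 108)*(I + (I + I*I)) = (-108 + I)*(I + (I + I²)) = (-108 + I)*(I² + 2*I))
M(V(-2, z(4))) - 1*307630 = 13*(-216 + 13² - 106*13) - 1*307630 = 13*(-216 + 169 - 1378) - 307630 = 13*(-1425) - 307630 = -18525 - 307630 = -326155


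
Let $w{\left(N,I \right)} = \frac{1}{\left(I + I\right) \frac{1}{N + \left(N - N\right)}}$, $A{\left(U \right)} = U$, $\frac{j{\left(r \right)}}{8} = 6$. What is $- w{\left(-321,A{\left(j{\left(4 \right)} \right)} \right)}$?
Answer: $\frac{107}{32} \approx 3.3438$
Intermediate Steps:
$j{\left(r \right)} = 48$ ($j{\left(r \right)} = 8 \cdot 6 = 48$)
$w{\left(N,I \right)} = \frac{N}{2 I}$ ($w{\left(N,I \right)} = \frac{1}{2 I \frac{1}{N + 0}} = \frac{1}{2 I \frac{1}{N}} = \frac{N}{2 I}$)
$- w{\left(-321,A{\left(j{\left(4 \right)} \right)} \right)} = - \frac{-321}{2 \cdot 48} = \left(-1\right) \left(- \frac{107}{32}\right) = \frac{107}{32}$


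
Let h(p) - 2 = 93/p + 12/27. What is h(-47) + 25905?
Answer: 10958012/423 ≈ 25905.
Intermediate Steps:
h(p) = 22/9 + 93/p (h(p) = 2 + (93/p + 12/27) = 2 + (93/p + 12*(1/27)) = 2 + (93/p + 4/9) = 2 + (4/9 + 93/p) = 22/9 + 93/p)
h(-47) + 25905 = (22/9 + 93/(-47)) + 25905 = (22/9 + 93*(-1/47)) + 25905 = (22/9 - 93/47) + 25905 = 197/423 + 25905 = 10958012/423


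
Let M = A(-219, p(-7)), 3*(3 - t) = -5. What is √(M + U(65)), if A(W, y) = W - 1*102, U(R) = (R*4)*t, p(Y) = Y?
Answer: √8031/3 ≈ 29.872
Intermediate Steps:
t = 14/3 (t = 3 - ⅓*(-5) = 3 + 5/3 = 14/3 ≈ 4.6667)
U(R) = 56*R/3 (U(R) = (R*4)*(14/3) = (4*R)*(14/3) = 56*R/3)
A(W, y) = -102 + W (A(W, y) = W - 102 = -102 + W)
M = -321 (M = -102 - 219 = -321)
√(M + U(65)) = √(-321 + (56/3)*65) = √(-321 + 3640/3) = √(2677/3) = √8031/3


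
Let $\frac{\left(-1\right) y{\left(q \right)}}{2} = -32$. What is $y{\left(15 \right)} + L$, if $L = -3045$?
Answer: $-2981$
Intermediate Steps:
$y{\left(q \right)} = 64$ ($y{\left(q \right)} = \left(-2\right) \left(-32\right) = 64$)
$y{\left(15 \right)} + L = 64 - 3045 = -2981$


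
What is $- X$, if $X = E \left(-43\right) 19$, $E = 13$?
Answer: $10621$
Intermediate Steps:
$X = -10621$ ($X = 13 \left(-43\right) 19 = \left(-559\right) 19 = -10621$)
$- X = \left(-1\right) \left(-10621\right) = 10621$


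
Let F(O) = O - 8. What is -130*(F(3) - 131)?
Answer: 17680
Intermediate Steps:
F(O) = -8 + O
-130*(F(3) - 131) = -130*((-8 + 3) - 131) = -130*(-5 - 131) = -130*(-136) = 17680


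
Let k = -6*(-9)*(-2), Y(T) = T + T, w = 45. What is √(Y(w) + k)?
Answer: 3*I*√2 ≈ 4.2426*I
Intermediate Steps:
Y(T) = 2*T
k = -108 (k = 54*(-2) = -108)
√(Y(w) + k) = √(2*45 - 108) = √(90 - 108) = √(-18) = 3*I*√2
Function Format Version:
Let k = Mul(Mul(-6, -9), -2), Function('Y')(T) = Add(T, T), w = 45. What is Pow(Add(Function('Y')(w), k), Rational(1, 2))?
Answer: Mul(3, I, Pow(2, Rational(1, 2))) ≈ Mul(4.2426, I)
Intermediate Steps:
Function('Y')(T) = Mul(2, T)
k = -108 (k = Mul(54, -2) = -108)
Pow(Add(Function('Y')(w), k), Rational(1, 2)) = Pow(Add(Mul(2, 45), -108), Rational(1, 2)) = Pow(Add(90, -108), Rational(1, 2)) = Pow(-18, Rational(1, 2)) = Mul(3, I, Pow(2, Rational(1, 2)))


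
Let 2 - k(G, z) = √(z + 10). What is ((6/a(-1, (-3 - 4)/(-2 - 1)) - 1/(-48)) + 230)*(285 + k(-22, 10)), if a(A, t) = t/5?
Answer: 3345887/48 - 81607*√5/168 ≈ 68620.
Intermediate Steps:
a(A, t) = t/5 (a(A, t) = t*(⅕) = t/5)
k(G, z) = 2 - √(10 + z) (k(G, z) = 2 - √(z + 10) = 2 - √(10 + z))
((6/a(-1, (-3 - 4)/(-2 - 1)) - 1/(-48)) + 230)*(285 + k(-22, 10)) = ((6/((((-3 - 4)/(-2 - 1))/5)) - 1/(-48)) + 230)*(285 + (2 - √(10 + 10))) = ((6/(((-7/(-3))/5)) - 1*(-1/48)) + 230)*(285 + (2 - √20)) = ((6/(((-7*(-⅓))/5)) + 1/48) + 230)*(285 + (2 - 2*√5)) = ((6/(((⅕)*(7/3))) + 1/48) + 230)*(285 + (2 - 2*√5)) = ((6/(7/15) + 1/48) + 230)*(287 - 2*√5) = ((6*(15/7) + 1/48) + 230)*(287 - 2*√5) = ((90/7 + 1/48) + 230)*(287 - 2*√5) = (4327/336 + 230)*(287 - 2*√5) = 81607*(287 - 2*√5)/336 = 3345887/48 - 81607*√5/168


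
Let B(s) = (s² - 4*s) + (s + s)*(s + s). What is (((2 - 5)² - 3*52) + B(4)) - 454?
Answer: -537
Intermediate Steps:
B(s) = -4*s + 5*s² (B(s) = (s² - 4*s) + (2*s)*(2*s) = (s² - 4*s) + 4*s² = -4*s + 5*s²)
(((2 - 5)² - 3*52) + B(4)) - 454 = (((2 - 5)² - 3*52) + 4*(-4 + 5*4)) - 454 = (((-3)² - 156) + 4*(-4 + 20)) - 454 = ((9 - 156) + 4*16) - 454 = (-147 + 64) - 454 = -83 - 454 = -537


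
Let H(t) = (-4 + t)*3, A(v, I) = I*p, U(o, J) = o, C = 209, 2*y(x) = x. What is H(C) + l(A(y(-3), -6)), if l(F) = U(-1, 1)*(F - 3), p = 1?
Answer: 624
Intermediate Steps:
y(x) = x/2
A(v, I) = I (A(v, I) = I*1 = I)
H(t) = -12 + 3*t
l(F) = 3 - F (l(F) = -(F - 3) = -(-3 + F) = 3 - F)
H(C) + l(A(y(-3), -6)) = (-12 + 3*209) + (3 - 1*(-6)) = (-12 + 627) + (3 + 6) = 615 + 9 = 624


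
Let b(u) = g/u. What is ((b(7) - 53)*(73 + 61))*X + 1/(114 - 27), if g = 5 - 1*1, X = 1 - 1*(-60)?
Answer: -260987639/609 ≈ -4.2855e+5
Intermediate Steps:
X = 61 (X = 1 + 60 = 61)
g = 4 (g = 5 - 1 = 4)
b(u) = 4/u
((b(7) - 53)*(73 + 61))*X + 1/(114 - 27) = ((4/7 - 53)*(73 + 61))*61 + 1/(114 - 27) = ((4*(⅐) - 53)*134)*61 + 1/87 = ((4/7 - 53)*134)*61 + 1/87 = -367/7*134*61 + 1/87 = -49178/7*61 + 1/87 = -2999858/7 + 1/87 = -260987639/609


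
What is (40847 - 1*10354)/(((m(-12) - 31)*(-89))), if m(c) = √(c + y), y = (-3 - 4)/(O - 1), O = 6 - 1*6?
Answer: 945283/85974 + 30493*I*√5/85974 ≈ 10.995 + 0.79308*I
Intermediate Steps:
O = 0 (O = 6 - 6 = 0)
y = 7 (y = (-3 - 4)/(0 - 1) = -7/(-1) = -7*(-1) = 7)
m(c) = √(7 + c) (m(c) = √(c + 7) = √(7 + c))
(40847 - 1*10354)/(((m(-12) - 31)*(-89))) = (40847 - 1*10354)/(((√(7 - 12) - 31)*(-89))) = (40847 - 10354)/(((√(-5) - 31)*(-89))) = 30493/(((I*√5 - 31)*(-89))) = 30493/(((-31 + I*√5)*(-89))) = 30493/(2759 - 89*I*√5)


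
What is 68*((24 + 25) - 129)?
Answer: -5440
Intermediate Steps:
68*((24 + 25) - 129) = 68*(49 - 129) = 68*(-80) = -5440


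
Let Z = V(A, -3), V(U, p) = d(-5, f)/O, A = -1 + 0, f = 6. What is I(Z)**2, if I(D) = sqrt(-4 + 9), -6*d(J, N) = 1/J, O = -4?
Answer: 5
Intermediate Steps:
d(J, N) = -1/(6*J)
A = -1
V(U, p) = -1/120 (V(U, p) = -1/6/(-5)/(-4) = -1/6*(-1/5)*(-1/4) = (1/30)*(-1/4) = -1/120)
Z = -1/120 ≈ -0.0083333
I(D) = sqrt(5)
I(Z)**2 = (sqrt(5))**2 = 5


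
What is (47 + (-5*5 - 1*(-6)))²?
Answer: 784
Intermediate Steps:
(47 + (-5*5 - 1*(-6)))² = (47 + (-25 + 6))² = (47 - 19)² = 28² = 784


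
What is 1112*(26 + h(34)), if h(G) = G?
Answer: 66720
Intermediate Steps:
1112*(26 + h(34)) = 1112*(26 + 34) = 1112*60 = 66720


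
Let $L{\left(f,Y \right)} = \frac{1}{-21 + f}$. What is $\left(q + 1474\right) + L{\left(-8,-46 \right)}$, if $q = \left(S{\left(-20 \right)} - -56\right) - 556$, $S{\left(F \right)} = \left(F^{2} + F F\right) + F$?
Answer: $\frac{50865}{29} \approx 1754.0$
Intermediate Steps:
$S{\left(F \right)} = F + 2 F^{2}$ ($S{\left(F \right)} = \left(F^{2} + F^{2}\right) + F = 2 F^{2} + F = F + 2 F^{2}$)
$q = 280$ ($q = \left(- 20 \left(1 + 2 \left(-20\right)\right) - -56\right) - 556 = \left(- 20 \left(1 - 40\right) + 56\right) - 556 = \left(\left(-20\right) \left(-39\right) + 56\right) - 556 = \left(780 + 56\right) - 556 = 836 - 556 = 280$)
$\left(q + 1474\right) + L{\left(-8,-46 \right)} = \left(280 + 1474\right) + \frac{1}{-21 - 8} = 1754 + \frac{1}{-29} = 1754 - \frac{1}{29} = \frac{50865}{29}$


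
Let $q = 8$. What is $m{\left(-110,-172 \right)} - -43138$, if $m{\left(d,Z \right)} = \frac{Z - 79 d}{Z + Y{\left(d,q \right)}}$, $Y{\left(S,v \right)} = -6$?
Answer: $\frac{3835023}{89} \approx 43090.0$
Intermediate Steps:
$m{\left(d,Z \right)} = \frac{Z - 79 d}{-6 + Z}$ ($m{\left(d,Z \right)} = \frac{Z - 79 d}{Z - 6} = \frac{Z - 79 d}{-6 + Z}$)
$m{\left(-110,-172 \right)} - -43138 = \frac{-172 - -8690}{-6 - 172} - -43138 = \frac{-172 + 8690}{-178} + 43138 = \left(- \frac{1}{178}\right) 8518 + 43138 = - \frac{4259}{89} + 43138 = \frac{3835023}{89}$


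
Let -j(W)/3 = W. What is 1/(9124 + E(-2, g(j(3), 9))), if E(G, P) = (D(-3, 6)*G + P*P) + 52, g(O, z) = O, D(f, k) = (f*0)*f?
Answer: 1/9257 ≈ 0.00010803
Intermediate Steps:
D(f, k) = 0 (D(f, k) = 0*f = 0)
j(W) = -3*W
E(G, P) = 52 + P² (E(G, P) = (0*G + P*P) + 52 = (0 + P²) + 52 = P² + 52 = 52 + P²)
1/(9124 + E(-2, g(j(3), 9))) = 1/(9124 + (52 + (-3*3)²)) = 1/(9124 + (52 + (-9)²)) = 1/(9124 + (52 + 81)) = 1/(9124 + 133) = 1/9257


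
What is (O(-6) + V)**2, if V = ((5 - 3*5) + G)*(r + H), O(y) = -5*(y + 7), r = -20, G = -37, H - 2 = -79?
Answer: 20738916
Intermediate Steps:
H = -77 (H = 2 - 79 = -77)
O(y) = -35 - 5*y (O(y) = -5*(7 + y) = -35 - 5*y)
V = 4559 (V = ((5 - 3*5) - 37)*(-20 - 77) = ((5 - 15) - 37)*(-97) = (-10 - 37)*(-97) = -47*(-97) = 4559)
(O(-6) + V)**2 = ((-35 - 5*(-6)) + 4559)**2 = ((-35 + 30) + 4559)**2 = (-5 + 4559)**2 = 4554**2 = 20738916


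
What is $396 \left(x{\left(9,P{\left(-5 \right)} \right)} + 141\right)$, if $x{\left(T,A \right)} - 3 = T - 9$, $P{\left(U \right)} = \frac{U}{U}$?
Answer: $57024$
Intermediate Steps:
$P{\left(U \right)} = 1$
$x{\left(T,A \right)} = -6 + T$ ($x{\left(T,A \right)} = 3 + \left(T - 9\right) = 3 + \left(-9 + T\right) = -6 + T$)
$396 \left(x{\left(9,P{\left(-5 \right)} \right)} + 141\right) = 396 \left(\left(-6 + 9\right) + 141\right) = 396 \left(3 + 141\right) = 396 \cdot 144 = 57024$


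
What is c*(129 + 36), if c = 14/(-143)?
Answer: -210/13 ≈ -16.154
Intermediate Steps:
c = -14/143 (c = 14*(-1/143) = -14/143 ≈ -0.097902)
c*(129 + 36) = -14*(129 + 36)/143 = -14/143*165 = -210/13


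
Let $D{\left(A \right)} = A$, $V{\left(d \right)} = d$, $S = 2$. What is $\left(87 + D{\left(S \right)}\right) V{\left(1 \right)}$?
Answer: $89$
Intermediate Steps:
$\left(87 + D{\left(S \right)}\right) V{\left(1 \right)} = \left(87 + 2\right) 1 = 89 \cdot 1 = 89$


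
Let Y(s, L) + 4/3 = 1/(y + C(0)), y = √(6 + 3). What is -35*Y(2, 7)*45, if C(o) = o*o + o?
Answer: 1575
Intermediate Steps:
y = 3 (y = √9 = 3)
C(o) = o + o² (C(o) = o² + o = o + o²)
Y(s, L) = -1 (Y(s, L) = -4/3 + 1/(3 + 0*(1 + 0)) = -4/3 + 1/(3 + 0*1) = -4/3 + 1/(3 + 0) = -4/3 + 1/3 = -4/3 + ⅓ = -1)
-35*Y(2, 7)*45 = -35*(-1)*45 = 35*45 = 1575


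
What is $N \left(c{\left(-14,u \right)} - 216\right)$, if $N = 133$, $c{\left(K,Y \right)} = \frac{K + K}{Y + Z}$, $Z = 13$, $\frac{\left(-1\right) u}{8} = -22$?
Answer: $- \frac{776188}{27} \approx -28748.0$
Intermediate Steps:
$u = 176$ ($u = \left(-8\right) \left(-22\right) = 176$)
$c{\left(K,Y \right)} = \frac{2 K}{13 + Y}$ ($c{\left(K,Y \right)} = \frac{K + K}{Y + 13} = \frac{2 K}{13 + Y}$)
$N \left(c{\left(-14,u \right)} - 216\right) = 133 \left(2 \left(-14\right) \frac{1}{13 + 176} - 216\right) = 133 \left(2 \left(-14\right) \frac{1}{189} - 216\right) = 133 \left(- \frac{4}{27} - 216\right) = 133 \left(- \frac{5836}{27}\right) = - \frac{776188}{27}$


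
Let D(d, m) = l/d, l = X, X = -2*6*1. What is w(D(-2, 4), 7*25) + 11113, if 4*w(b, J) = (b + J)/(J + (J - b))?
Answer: 15291669/1376 ≈ 11113.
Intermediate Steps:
X = -12 (X = -12*1 = -12)
l = -12
D(d, m) = -12/d
w(b, J) = (J + b)/(4*(-b + 2*J)) (w(b, J) = ((b + J)/(J + (J - b)))/4 = ((J + b)/(-b + 2*J))/4 = (J + b)/(4*(-b + 2*J)))
w(D(-2, 4), 7*25) + 11113 = (7*25 - 12/(-2))/(4*(-(-12)/(-2) + 2*(7*25))) + 11113 = (175 - 12*(-1/2))/(4*(-(-12)*(-1)/2 + 2*175)) + 11113 = (175 + 6)/(4*(-1*6 + 350)) + 11113 = (1/4)*181/(-6 + 350) + 11113 = (1/4)*181/344 + 11113 = (1/4)*(1/344)*181 + 11113 = 181/1376 + 11113 = 15291669/1376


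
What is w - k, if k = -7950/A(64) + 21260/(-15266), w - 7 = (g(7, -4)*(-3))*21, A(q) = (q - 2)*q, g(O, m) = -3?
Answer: 3019630007/15143872 ≈ 199.40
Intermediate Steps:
A(q) = q*(-2 + q) (A(q) = (-2 + q)*q = q*(-2 + q))
w = 196 (w = 7 - 3*(-3)*21 = 7 + 9*21 = 7 + 189 = 196)
k = -51431095/15143872 (k = -7950*1/(64*(-2 + 64)) + 21260/(-15266) = -7950/(64*62) + 21260*(-1/15266) = -7950/3968 - 10630/7633 = -7950*1/3968 - 10630/7633 = -3975/1984 - 10630/7633 = -51431095/15143872 ≈ -3.3962)
w - k = 196 - 1*(-51431095/15143872) = 196 + 51431095/15143872 = 3019630007/15143872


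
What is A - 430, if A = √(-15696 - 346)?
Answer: -430 + I*√16042 ≈ -430.0 + 126.66*I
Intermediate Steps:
A = I*√16042 (A = √(-16042) = I*√16042 ≈ 126.66*I)
A - 430 = I*√16042 - 430 = -430 + I*√16042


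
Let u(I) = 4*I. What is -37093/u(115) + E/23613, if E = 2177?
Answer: -874875589/10861980 ≈ -80.545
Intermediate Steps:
-37093/u(115) + E/23613 = -37093/(4*115) + 2177/23613 = -37093/460 + 2177*(1/23613) = -37093*1/460 + 2177/23613 = -37093/460 + 2177/23613 = -874875589/10861980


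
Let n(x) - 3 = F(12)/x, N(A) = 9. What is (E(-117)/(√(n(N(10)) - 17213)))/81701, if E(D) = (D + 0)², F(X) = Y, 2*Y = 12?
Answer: -13689*I*√38721/2109029614 ≈ -0.0012772*I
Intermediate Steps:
Y = 6 (Y = (½)*12 = 6)
F(X) = 6
n(x) = 3 + 6/x
E(D) = D²
(E(-117)/(√(n(N(10)) - 17213)))/81701 = ((-117)²/(√((3 + 6/9) - 17213)))/81701 = (13689/(√((3 + 6*(⅑)) - 17213)))*(1/81701) = (13689/(√((3 + ⅔) - 17213)))*(1/81701) = (13689/(√(11/3 - 17213)))*(1/81701) = (13689/(√(-51628/3)))*(1/81701) = (13689/((2*I*√38721/3)))*(1/81701) = (13689*(-I*√38721/25814))*(1/81701) = -13689*I*√38721/25814*(1/81701) = -13689*I*√38721/2109029614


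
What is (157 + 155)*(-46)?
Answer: -14352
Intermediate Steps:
(157 + 155)*(-46) = 312*(-46) = -14352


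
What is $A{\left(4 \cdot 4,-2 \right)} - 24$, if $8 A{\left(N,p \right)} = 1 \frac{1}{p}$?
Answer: $- \frac{385}{16} \approx -24.063$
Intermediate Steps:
$A{\left(N,p \right)} = \frac{1}{8 p}$ ($A{\left(N,p \right)} = \frac{1 \frac{1}{p}}{8} = \frac{1}{8 p}$)
$A{\left(4 \cdot 4,-2 \right)} - 24 = \frac{1}{8 \left(-2\right)} - 24 = \frac{1}{8} \left(- \frac{1}{2}\right) - 24 = - \frac{1}{16} - 24 = - \frac{385}{16}$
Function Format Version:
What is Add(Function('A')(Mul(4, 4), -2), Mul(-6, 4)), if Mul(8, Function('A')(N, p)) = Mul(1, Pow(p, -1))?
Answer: Rational(-385, 16) ≈ -24.063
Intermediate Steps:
Function('A')(N, p) = Mul(Rational(1, 8), Pow(p, -1)) (Function('A')(N, p) = Mul(Rational(1, 8), Mul(1, Pow(p, -1))) = Mul(Rational(1, 8), Pow(p, -1)))
Add(Function('A')(Mul(4, 4), -2), Mul(-6, 4)) = Add(Mul(Rational(1, 8), Pow(-2, -1)), Mul(-6, 4)) = Add(Mul(Rational(1, 8), Rational(-1, 2)), -24) = Add(Rational(-1, 16), -24) = Rational(-385, 16)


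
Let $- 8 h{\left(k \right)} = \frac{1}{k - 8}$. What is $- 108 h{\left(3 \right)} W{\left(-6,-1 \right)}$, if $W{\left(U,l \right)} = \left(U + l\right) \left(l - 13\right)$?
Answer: $- \frac{1323}{5} \approx -264.6$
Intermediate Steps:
$W{\left(U,l \right)} = \left(-13 + l\right) \left(U + l\right)$ ($W{\left(U,l \right)} = \left(U + l\right) \left(-13 + l\right) = \left(-13 + l\right) \left(U + l\right)$)
$h{\left(k \right)} = - \frac{1}{8 \left(-8 + k\right)}$ ($h{\left(k \right)} = - \frac{1}{8 \left(k - 8\right)} = - \frac{1}{8 \left(-8 + k\right)}$)
$- 108 h{\left(3 \right)} W{\left(-6,-1 \right)} = - 108 \left(- \frac{1}{-64 + 8 \cdot 3}\right) \left(\left(-1\right)^{2} - -78 - -13 - -6\right) = - 108 \left(- \frac{1}{-64 + 24}\right) \left(1 + 78 + 13 + 6\right) = - 108 \left(- \frac{1}{-40}\right) 98 = - 108 \left(\left(-1\right) \left(- \frac{1}{40}\right)\right) 98 = \left(-108\right) \frac{1}{40} \cdot 98 = \left(- \frac{27}{10}\right) 98 = - \frac{1323}{5}$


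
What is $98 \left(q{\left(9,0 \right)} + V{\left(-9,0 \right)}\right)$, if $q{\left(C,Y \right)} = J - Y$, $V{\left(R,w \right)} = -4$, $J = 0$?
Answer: $-392$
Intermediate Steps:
$q{\left(C,Y \right)} = - Y$ ($q{\left(C,Y \right)} = 0 - Y = - Y$)
$98 \left(q{\left(9,0 \right)} + V{\left(-9,0 \right)}\right) = 98 \left(\left(-1\right) 0 - 4\right) = 98 \left(0 - 4\right) = 98 \left(-4\right) = -392$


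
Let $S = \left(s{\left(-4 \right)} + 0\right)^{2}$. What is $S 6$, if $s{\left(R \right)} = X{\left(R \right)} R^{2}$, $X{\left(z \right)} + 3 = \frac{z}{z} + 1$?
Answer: $1536$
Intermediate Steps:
$X{\left(z \right)} = -1$ ($X{\left(z \right)} = -3 + \left(\frac{z}{z} + 1\right) = -3 + \left(1 + 1\right) = -3 + 2 = -1$)
$s{\left(R \right)} = - R^{2}$
$S = 256$ ($S = \left(- \left(-4\right)^{2} + 0\right)^{2} = \left(\left(-1\right) 16 + 0\right)^{2} = \left(-16 + 0\right)^{2} = \left(-16\right)^{2} = 256$)
$S 6 = 256 \cdot 6 = 1536$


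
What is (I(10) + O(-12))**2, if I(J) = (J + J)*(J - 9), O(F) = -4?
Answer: 256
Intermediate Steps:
I(J) = 2*J*(-9 + J) (I(J) = (2*J)*(-9 + J) = 2*J*(-9 + J))
(I(10) + O(-12))**2 = (2*10*(-9 + 10) - 4)**2 = (2*10*1 - 4)**2 = (20 - 4)**2 = 16**2 = 256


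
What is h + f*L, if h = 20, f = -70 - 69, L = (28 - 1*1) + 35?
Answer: -8598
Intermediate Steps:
L = 62 (L = (28 - 1) + 35 = 27 + 35 = 62)
f = -139
h + f*L = 20 - 139*62 = 20 - 8618 = -8598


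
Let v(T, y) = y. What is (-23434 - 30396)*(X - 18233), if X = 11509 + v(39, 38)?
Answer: 359907380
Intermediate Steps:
X = 11547 (X = 11509 + 38 = 11547)
(-23434 - 30396)*(X - 18233) = (-23434 - 30396)*(11547 - 18233) = -53830*(-6686) = 359907380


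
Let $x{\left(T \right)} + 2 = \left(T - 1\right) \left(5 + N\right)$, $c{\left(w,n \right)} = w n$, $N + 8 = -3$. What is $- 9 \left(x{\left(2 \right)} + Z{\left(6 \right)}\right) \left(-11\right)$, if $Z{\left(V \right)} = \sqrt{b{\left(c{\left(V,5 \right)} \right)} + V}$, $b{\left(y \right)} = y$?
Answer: $-198$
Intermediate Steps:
$N = -11$ ($N = -8 - 3 = -11$)
$c{\left(w,n \right)} = n w$
$x{\left(T \right)} = 4 - 6 T$ ($x{\left(T \right)} = -2 + \left(T - 1\right) \left(5 - 11\right) = -2 + \left(-1 + T\right) \left(-6\right) = -2 - \left(-6 + 6 T\right) = 4 - 6 T$)
$Z{\left(V \right)} = \sqrt{6} \sqrt{V}$ ($Z{\left(V \right)} = \sqrt{5 V + V} = \sqrt{6 V} = \sqrt{6} \sqrt{V}$)
$- 9 \left(x{\left(2 \right)} + Z{\left(6 \right)}\right) \left(-11\right) = - 9 \left(\left(4 - 12\right) + \sqrt{6} \sqrt{6}\right) \left(-11\right) = - 9 \left(\left(4 - 12\right) + 6\right) \left(-11\right) = - 9 \left(-8 + 6\right) \left(-11\right) = \left(-9\right) \left(-2\right) \left(-11\right) = 18 \left(-11\right) = -198$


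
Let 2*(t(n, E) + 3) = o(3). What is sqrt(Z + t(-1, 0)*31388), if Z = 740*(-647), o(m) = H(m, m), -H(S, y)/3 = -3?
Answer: I*sqrt(431698) ≈ 657.04*I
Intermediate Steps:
H(S, y) = 9 (H(S, y) = -3*(-3) = 9)
o(m) = 9
t(n, E) = 3/2 (t(n, E) = -3 + (1/2)*9 = -3 + 9/2 = 3/2)
Z = -478780
sqrt(Z + t(-1, 0)*31388) = sqrt(-478780 + (3/2)*31388) = sqrt(-478780 + 47082) = sqrt(-431698) = I*sqrt(431698)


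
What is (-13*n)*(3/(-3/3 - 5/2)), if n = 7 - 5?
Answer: 156/7 ≈ 22.286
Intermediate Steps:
n = 2
(-13*n)*(3/(-3/3 - 5/2)) = (-13*2)*(3/(-3/3 - 5/2)) = -78/(-3*⅓ - 5*½) = -78/(-1 - 5/2) = -78/(-7/2) = -78*(-2)/7 = -26*(-6/7) = 156/7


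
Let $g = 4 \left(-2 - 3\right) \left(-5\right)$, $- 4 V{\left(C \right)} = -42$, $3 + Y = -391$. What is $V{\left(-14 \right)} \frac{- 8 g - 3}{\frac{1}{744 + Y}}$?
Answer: $-2951025$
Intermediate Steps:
$Y = -394$ ($Y = -3 - 391 = -394$)
$V{\left(C \right)} = \frac{21}{2}$ ($V{\left(C \right)} = \left(- \frac{1}{4}\right) \left(-42\right) = \frac{21}{2}$)
$g = 100$ ($g = 4 \left(-5\right) \left(-5\right) = \left(-20\right) \left(-5\right) = 100$)
$V{\left(-14 \right)} \frac{- 8 g - 3}{\frac{1}{744 + Y}} = \frac{21 \frac{\left(-8\right) 100 - 3}{\frac{1}{744 - 394}}}{2} = \frac{21 \frac{-800 - 3}{\frac{1}{350}}}{2} = \frac{21 \left(- 803 \frac{1}{\frac{1}{350}}\right)}{2} = \frac{21 \left(\left(-803\right) 350\right)}{2} = \frac{21}{2} \left(-281050\right) = -2951025$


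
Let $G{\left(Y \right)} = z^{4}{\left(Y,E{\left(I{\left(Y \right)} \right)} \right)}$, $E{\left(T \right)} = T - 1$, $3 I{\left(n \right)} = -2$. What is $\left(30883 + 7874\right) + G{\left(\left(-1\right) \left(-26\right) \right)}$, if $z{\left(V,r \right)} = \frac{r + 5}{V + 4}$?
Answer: $\frac{254284678}{6561} \approx 38757.0$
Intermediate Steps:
$I{\left(n \right)} = - \frac{2}{3}$ ($I{\left(n \right)} = \frac{1}{3} \left(-2\right) = - \frac{2}{3}$)
$E{\left(T \right)} = -1 + T$
$z{\left(V,r \right)} = \frac{5 + r}{4 + V}$
$G{\left(Y \right)} = \frac{10000}{81 \left(4 + Y\right)^{4}}$ ($G{\left(Y \right)} = \left(\frac{5 - \frac{5}{3}}{4 + Y}\right)^{4} = \left(\frac{1}{4 + Y} \frac{10}{3}\right)^{4} = \left(\frac{10}{3 \left(4 + Y\right)}\right)^{4} = \frac{10000}{81 \left(4 + Y\right)^{4}}$)
$\left(30883 + 7874\right) + G{\left(\left(-1\right) \left(-26\right) \right)} = \left(30883 + 7874\right) + \frac{10000}{81 \left(4 - -26\right)^{4}} = 38757 + \frac{10000}{81 \left(4 + 26\right)^{4}} = 38757 + \frac{10000}{81 \cdot 810000} = 38757 + \frac{10000}{81} \cdot \frac{1}{810000} = 38757 + \frac{1}{6561} = \frac{254284678}{6561}$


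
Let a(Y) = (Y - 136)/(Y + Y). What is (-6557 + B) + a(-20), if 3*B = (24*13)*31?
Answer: -33291/10 ≈ -3329.1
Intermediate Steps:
B = 3224 (B = ((24*13)*31)/3 = (312*31)/3 = (⅓)*9672 = 3224)
a(Y) = (-136 + Y)/(2*Y) (a(Y) = (-136 + Y)/((2*Y)) = (-136 + Y)*(1/(2*Y)) = (-136 + Y)/(2*Y))
(-6557 + B) + a(-20) = (-6557 + 3224) + (½)*(-136 - 20)/(-20) = -3333 + (½)*(-1/20)*(-156) = -3333 + 39/10 = -33291/10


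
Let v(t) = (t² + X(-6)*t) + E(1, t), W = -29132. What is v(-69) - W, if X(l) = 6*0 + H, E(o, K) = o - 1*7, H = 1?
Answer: 33818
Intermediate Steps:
E(o, K) = -7 + o (E(o, K) = o - 7 = -7 + o)
X(l) = 1 (X(l) = 6*0 + 1 = 0 + 1 = 1)
v(t) = -6 + t + t² (v(t) = (t² + 1*t) + (-7 + 1) = (t² + t) - 6 = (t + t²) - 6 = -6 + t + t²)
v(-69) - W = (-6 - 69 + (-69)²) - 1*(-29132) = (-6 - 69 + 4761) + 29132 = 4686 + 29132 = 33818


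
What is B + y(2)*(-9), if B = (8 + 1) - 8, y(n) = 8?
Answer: -71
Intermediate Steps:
B = 1 (B = 9 - 8 = 1)
B + y(2)*(-9) = 1 + 8*(-9) = 1 - 72 = -71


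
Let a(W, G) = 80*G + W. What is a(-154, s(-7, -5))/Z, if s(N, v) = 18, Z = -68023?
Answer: -1286/68023 ≈ -0.018905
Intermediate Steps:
a(W, G) = W + 80*G
a(-154, s(-7, -5))/Z = (-154 + 80*18)/(-68023) = (-154 + 1440)*(-1/68023) = 1286*(-1/68023) = -1286/68023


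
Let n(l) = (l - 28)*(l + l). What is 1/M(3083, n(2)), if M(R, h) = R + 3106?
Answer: 1/6189 ≈ 0.00016158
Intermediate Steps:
n(l) = 2*l*(-28 + l) (n(l) = (-28 + l)*(2*l) = 2*l*(-28 + l))
M(R, h) = 3106 + R
1/M(3083, n(2)) = 1/(3106 + 3083) = 1/6189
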